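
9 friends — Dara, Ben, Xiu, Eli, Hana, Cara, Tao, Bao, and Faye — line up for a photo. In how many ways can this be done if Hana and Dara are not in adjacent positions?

282240

There are 9! = 362880 arrangements in all. If Hana and Dara are adjacent, merging them into one block gives 2·(8)! = 80640 arrangements.
Complementary counting: 362880 − 80640 = 282240.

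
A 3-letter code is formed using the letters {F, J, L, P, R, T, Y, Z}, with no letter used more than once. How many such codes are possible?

This is a permutation of 3 out of 8: P(8,3) = 8!/5!.
8 × 7 × 6 = 336.

336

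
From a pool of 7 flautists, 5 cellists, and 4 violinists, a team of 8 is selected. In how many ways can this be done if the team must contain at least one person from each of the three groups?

With no constraint there are C(16,8) = 12870 possible selections.
Subtract selections that omit an entire group: no flautists → C(9,8) = 9; no cellists → C(11,8) = 165; no violinists → C(12,8) = 495.
Add back selections omitting two groups (i.e. drawn from a single group): C(7,8) + C(5,8) + C(4,8) = 0.
By inclusion–exclusion: 12870 − 669 + 0 = 12201.

12201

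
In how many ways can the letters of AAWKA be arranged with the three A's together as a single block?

6

Treat the 3 copies of A as a single block. The multiset to arrange is then {AAA, K, W}, 3 items in all.
All 3 items are distinct, so there are (3)! = 6 arrangements.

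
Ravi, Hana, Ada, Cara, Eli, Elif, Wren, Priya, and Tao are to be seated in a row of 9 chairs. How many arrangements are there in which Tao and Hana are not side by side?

282240

There are 9! = 362880 arrangements in all. If Tao and Hana are adjacent, merging them into one block gives 2·(8)! = 80640 arrangements.
So 362880 − 80640 = 282240 arrangements keep them apart.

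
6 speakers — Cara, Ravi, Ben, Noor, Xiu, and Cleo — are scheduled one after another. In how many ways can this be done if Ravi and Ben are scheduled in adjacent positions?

Glue Ravi and Ben into one block (2 internal orders), leaving 5 units to arrange in a row.
So the count is 2·(5)! = 240.

240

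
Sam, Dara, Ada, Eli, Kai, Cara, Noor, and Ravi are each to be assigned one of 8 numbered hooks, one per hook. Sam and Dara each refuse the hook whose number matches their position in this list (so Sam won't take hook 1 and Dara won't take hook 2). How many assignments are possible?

30960

Let Aᵢ (for i ∈ {1, 2}) be the placements that put person i in their forbidden hook. Any j of these fix j positions, leaving (8−j)! ways to fill the rest, and there are C(2,j) ways to pick which j.
By inclusion–exclusion, the number of valid placements is Σ_{j=0}^{2} (−1)^j C(2,j)·(8−j)!.
Computing: 40320 − 10080 + 720 = 30960.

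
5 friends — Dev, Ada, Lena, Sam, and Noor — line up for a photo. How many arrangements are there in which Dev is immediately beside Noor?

48

Glue Dev and Noor into one block (2 internal orders), leaving 4 units to arrange in a row.
So the count is 2·(4)! = 48.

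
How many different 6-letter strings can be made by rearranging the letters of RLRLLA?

The 6 letters of RLRLLA have repeats: L appearing 3 times and R appearing twice.
Dividing 6! = 720 by 3!·2! = 12 for the repeated letters gives 60.

60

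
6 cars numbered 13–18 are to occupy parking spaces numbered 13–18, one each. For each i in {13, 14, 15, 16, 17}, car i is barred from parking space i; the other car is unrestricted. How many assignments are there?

309

Let Aᵢ (for 13 ≤ i ≤ 17) be the placements that put car i in its forbidden parking space. Any j of these fix j positions, leaving (6−j)! ways to fill the rest, and there are C(5,j) ways to pick which j.
By inclusion–exclusion, the number of valid placements is Σ_{j=0}^{5} (−1)^j C(5,j)·(6−j)!.
Computing: 720 − 600 + 240 − 60 + 10 − 1 = 309.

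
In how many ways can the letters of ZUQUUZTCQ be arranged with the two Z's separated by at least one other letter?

There are 9!/(3!·2!·2!) = 15120 arrangements of ZUQUUZTCQ in total.
Arrangements with the Z's together: treat ZZ as one letter, giving (8)!/(3!·2!) = 3360.
Hence 15120 − 3360 = 11760.

11760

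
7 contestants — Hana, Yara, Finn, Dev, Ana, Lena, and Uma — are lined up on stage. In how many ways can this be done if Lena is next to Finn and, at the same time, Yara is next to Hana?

480

Treat {Lena,Finn} as one block (2 orders) and {Yara,Hana} as another (2 orders).
That leaves 5 units to arrange: 2 × 2 × 5! = 4 × 120 = 480.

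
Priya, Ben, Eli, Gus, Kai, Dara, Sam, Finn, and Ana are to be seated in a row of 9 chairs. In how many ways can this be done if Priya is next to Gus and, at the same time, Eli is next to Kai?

Treat {Priya,Gus} as one block (2 orders) and {Eli,Kai} as another (2 orders).
That leaves 7 units to arrange: 2 × 2 × 7! = 4 × 5040 = 20160.

20160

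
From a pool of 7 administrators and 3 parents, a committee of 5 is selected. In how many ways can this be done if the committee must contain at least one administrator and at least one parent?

231

Unrestricted: C(10,5) = 252 ways to pick any 5 of the 10.
Selections missing a whole group: no administrators → C(3,5) = 0; no parents → C(7,5) = 21.
Both groups omitted at once is impossible, so 252 − 21 = 231.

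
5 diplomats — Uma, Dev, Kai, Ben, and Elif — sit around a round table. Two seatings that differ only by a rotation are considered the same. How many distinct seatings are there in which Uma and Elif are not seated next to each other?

Without the restriction there are (4)! = 24 seatings.
Seatings with Uma beside Elif: treat them as a block with 2 internal orders, giving 2 × (3)! = 12.
Subtracting, 24 − 12 = 12.

12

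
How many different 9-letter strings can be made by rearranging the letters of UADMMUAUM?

Letter multiplicities in UADMMUAUM: A×2, D×1, M×3, U×3.
Dividing 9! = 362880 by 3!·3!·2! = 72 for the repeated letters gives 5040.

5040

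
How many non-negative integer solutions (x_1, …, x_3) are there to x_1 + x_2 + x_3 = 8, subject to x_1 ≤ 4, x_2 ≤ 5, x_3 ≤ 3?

Without the upper bounds there are C(10,2) = 45 ways to split 8 among 3 variables.
Subtract solutions that violate a single cap (substitute x_i' = x_i − (cap_i+1)): x_1 ≥ 5 gives C(5,2) = 10; x_2 ≥ 6 gives C(4,2) = 6; x_3 ≥ 4 gives C(6,2) = 15. Together 31.
No two caps can be exceeded simultaneously, so the pair terms are all 0.
By inclusion–exclusion the count is 45 − 31 + 0 = 14.

14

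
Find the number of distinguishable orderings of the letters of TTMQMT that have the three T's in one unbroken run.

12

Treat the 3 copies of T as a single block. The multiset to arrange is then {TTT, M, M, Q}, 4 items in all.
That gives (4)!/(2!) = 12 arrangements.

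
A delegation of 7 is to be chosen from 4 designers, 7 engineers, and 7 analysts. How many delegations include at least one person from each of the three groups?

27734

Total 7-person selections from all 18: C(18,7) = 31824.
Selections missing a whole group: no designers → C(14,7) = 3432; no engineers → C(11,7) = 330; no analysts → C(11,7) = 330.
Add back selections omitting two groups (i.e. drawn from a single group): C(4,7) + C(7,7) + C(7,7) = 2.
By inclusion–exclusion: 31824 − 4092 + 2 = 27734.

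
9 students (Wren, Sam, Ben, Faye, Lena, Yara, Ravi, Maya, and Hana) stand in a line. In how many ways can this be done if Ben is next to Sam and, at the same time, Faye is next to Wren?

Treat {Ben,Sam} as one block (2 orders) and {Faye,Wren} as another (2 orders).
That leaves 7 units to arrange: 2 × 2 × 7! = 4 × 5040 = 20160.

20160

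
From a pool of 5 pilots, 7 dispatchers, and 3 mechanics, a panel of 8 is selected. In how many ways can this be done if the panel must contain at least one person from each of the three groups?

Total 8-person selections from all 15: C(15,8) = 6435.
Selections missing a whole group: no pilots → C(10,8) = 45; no dispatchers → C(8,8) = 1; no mechanics → C(12,8) = 495.
Add back selections omitting two groups (i.e. drawn from a single group): C(5,8) + C(7,8) + C(3,8) = 0.
By inclusion–exclusion: 6435 − 541 + 0 = 5894.

5894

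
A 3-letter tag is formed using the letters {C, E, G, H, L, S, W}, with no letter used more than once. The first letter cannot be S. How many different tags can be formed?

180

The first letter has 7−1 = 6 choices (anything except S).
The remaining 2 letters are filled from the other 6 symbols without repetition: 6 × 5 = 30.
Total: 6 × 30 = 180.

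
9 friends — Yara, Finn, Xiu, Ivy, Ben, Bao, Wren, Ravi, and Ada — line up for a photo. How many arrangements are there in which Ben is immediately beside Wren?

80640

Glue Ben and Wren into one block (2 internal orders), leaving 8 units to arrange in a row.
So the count is 2·(8)! = 80640.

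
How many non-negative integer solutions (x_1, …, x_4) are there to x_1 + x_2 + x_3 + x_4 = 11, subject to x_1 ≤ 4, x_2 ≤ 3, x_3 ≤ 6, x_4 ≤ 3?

Without the upper bounds there are C(14,3) = 364 ways to split 11 among 4 variables.
Subtract solutions that violate a single cap (substitute x_i' = x_i − (cap_i+1)): x_1 ≥ 5 gives C(9,3) = 84; x_2 ≥ 4 gives C(10,3) = 120; x_3 ≥ 7 gives C(7,3) = 35; x_4 ≥ 4 gives C(10,3) = 120. Together 359.
Add back pairs where two caps are both exceeded: 10 + 0 + 10 + 1 + 20 + 1 = 42.
By inclusion–exclusion the count is 364 − 359 + 42 = 47.

47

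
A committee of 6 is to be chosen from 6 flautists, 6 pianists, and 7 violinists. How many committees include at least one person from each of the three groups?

With no constraint there are C(19,6) = 27132 possible selections.
Selections missing a whole group: no flautists → C(13,6) = 1716; no pianists → C(13,6) = 1716; no violinists → C(12,6) = 924.
Add back selections omitting two groups (i.e. drawn from a single group): C(6,6) + C(6,6) + C(7,6) = 9.
By inclusion–exclusion: 27132 − 4356 + 9 = 22785.

22785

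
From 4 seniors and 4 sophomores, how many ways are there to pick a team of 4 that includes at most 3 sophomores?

69

Split by how many sophomores are chosen (0 through 3).
Sum: C(4,0)·C(4,4) + C(4,1)·C(4,3) + C(4,2)·C(4,2) + C(4,3)·C(4,1) = 1 + 16 + 36 + 16 = 69.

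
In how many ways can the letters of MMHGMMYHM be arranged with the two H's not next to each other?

Total arrangements of MMHGMMYHM: 9!/(5!·2!) = 1512.
Arrangements with the H's together: treat HH as one letter, giving (8)!/(5!) = 336.
Subtracting, 1512 − 336 = 1176 arrangements keep the H's apart.

1176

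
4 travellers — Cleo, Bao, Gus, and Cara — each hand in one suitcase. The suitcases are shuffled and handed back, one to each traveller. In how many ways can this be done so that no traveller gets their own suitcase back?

9

Let Aᵢ be the assignments in which traveller i gets their own suitcase. We want the size of the complement of A₁∪…∪A_4.
By inclusion–exclusion this is Σ_{j=0}^{4} (−1)^j C(4,j)·(4−j)!.
Computing: 24 − 24 + 12 − 4 + 1 = 9.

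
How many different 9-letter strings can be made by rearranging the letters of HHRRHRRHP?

630

HHRRHRRHP has 9 letters with H appearing 4 times and R appearing 4 times.
The number of distinct arrangements is 9!/(4!·4!) = 362880/576 = 630.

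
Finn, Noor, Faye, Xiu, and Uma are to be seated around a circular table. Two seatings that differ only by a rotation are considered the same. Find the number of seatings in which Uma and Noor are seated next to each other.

12

Treat {Uma, Noor} as one unit (2 internal orders) and seat the resulting 4 units around the table: (3)! circular arrangements.
So 2 × (3)! = 2 × 6 = 12.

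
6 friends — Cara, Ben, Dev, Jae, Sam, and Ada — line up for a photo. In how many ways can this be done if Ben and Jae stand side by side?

Treat {Ben, Jae} as a single unit. There are 5 units to order, and the pair itself can be ordered 2 ways.
That gives 2 × 5! = 2 × 120 = 240.

240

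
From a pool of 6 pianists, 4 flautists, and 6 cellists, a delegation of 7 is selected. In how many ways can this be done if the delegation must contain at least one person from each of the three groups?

10408

Unrestricted: C(16,7) = 11440 ways to pick any 7 of the 16.
Subtract selections that omit an entire group: no pianists → C(10,7) = 120; no flautists → C(12,7) = 792; no cellists → C(10,7) = 120.
Add back selections omitting two groups (i.e. drawn from a single group): C(6,7) + C(4,7) + C(6,7) = 0.
By inclusion–exclusion: 11440 − 1032 + 0 = 10408.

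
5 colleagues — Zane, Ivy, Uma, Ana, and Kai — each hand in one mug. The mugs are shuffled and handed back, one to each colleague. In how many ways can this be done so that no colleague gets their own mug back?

Count assignments avoiding every fixed point. For any j of the 5 colleagues fixed to their own mug, the other 5−j can be arranged in (5−j)! ways.
By inclusion–exclusion this is Σ_{j=0}^{5} (−1)^j C(5,j)·(5−j)!.
Computing: 120 − 120 + 60 − 20 + 5 − 1 = 44.

44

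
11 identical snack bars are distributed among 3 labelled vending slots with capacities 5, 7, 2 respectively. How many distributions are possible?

9

Ignoring the caps, the number of non-negative solutions to x_1+…+x_3 = 11 is C(13,2) = 78.
Subtract solutions that violate a single cap (substitute x_i' = x_i − (cap_i+1)): x_1 ≥ 6 gives C(7,2) = 21; x_2 ≥ 8 gives C(5,2) = 10; x_3 ≥ 3 gives C(10,2) = 45. Together 76.
Add back pairs where two caps are both exceeded: 0 + 6 + 1 = 7.
By inclusion–exclusion the count is 78 − 76 + 7 = 9.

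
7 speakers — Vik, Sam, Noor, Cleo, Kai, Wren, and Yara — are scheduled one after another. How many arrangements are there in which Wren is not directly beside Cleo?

Of the 7! = 5040 arrangements, those with Wren and Cleo adjacent number 2 × 6! = 1440 (treat the pair as a block with 2 internal orders).
So 5040 − 1440 = 3600 arrangements keep them apart.

3600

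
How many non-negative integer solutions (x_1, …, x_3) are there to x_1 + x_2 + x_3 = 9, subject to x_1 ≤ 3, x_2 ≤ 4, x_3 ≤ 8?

19

Without the upper bounds there are C(11,2) = 55 ways to split 9 among 3 variables.
Subtract solutions that violate a single cap (substitute x_i' = x_i − (cap_i+1)): x_1 ≥ 4 gives C(7,2) = 21; x_2 ≥ 5 gives C(6,2) = 15; x_3 ≥ 9 gives C(2,2) = 1. Together 37.
Add back pairs where two caps are both exceeded: 1 + 0 + 0 = 1.
By inclusion–exclusion the count is 55 − 37 + 1 = 19.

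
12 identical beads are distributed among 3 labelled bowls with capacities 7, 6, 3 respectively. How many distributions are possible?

14

Without the upper bounds there are C(14,2) = 91 ways to split 12 among 3 bowls.
Subtract solutions that violate a single cap (substitute x_i' = x_i − (cap_i+1)): x_1 ≥ 8 gives C(6,2) = 15; x_2 ≥ 7 gives C(7,2) = 21; x_3 ≥ 4 gives C(10,2) = 45. Together 81.
Add back pairs where two caps are both exceeded: 0 + 1 + 3 = 4.
By inclusion–exclusion the count is 91 − 81 + 4 = 14.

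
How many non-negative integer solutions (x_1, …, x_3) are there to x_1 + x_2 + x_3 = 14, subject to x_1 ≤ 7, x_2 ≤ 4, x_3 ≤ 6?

10

By stars and bars, unrestricted non-negative solutions to x_1+…+x_3 = 14 number C(14+2,2) = 120.
Subtract solutions that violate a single cap (substitute x_i' = x_i − (cap_i+1)): x_1 ≥ 8 gives C(8,2) = 28; x_2 ≥ 5 gives C(11,2) = 55; x_3 ≥ 7 gives C(9,2) = 36. Together 119.
Add back pairs where two caps are both exceeded: 3 + 0 + 6 = 9.
By inclusion–exclusion the count is 120 − 119 + 9 = 10.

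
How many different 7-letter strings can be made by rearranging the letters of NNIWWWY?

NNIWWWY has 7 letters with N appearing twice and W appearing 3 times.
The number of distinct arrangements is 7!/(3!·2!) = 5040/12 = 420.

420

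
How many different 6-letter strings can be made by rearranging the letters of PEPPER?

60

Letter multiplicities in PEPPER: E×2, P×3, R×1.
So there are 6! / (3!·2!) = 60 distinguishable arrangements.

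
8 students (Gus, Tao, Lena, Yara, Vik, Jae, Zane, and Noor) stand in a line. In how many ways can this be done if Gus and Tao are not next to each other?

Of the 8! = 40320 arrangements, those with Gus and Tao adjacent number 2 × 7! = 10080 (treat the pair as a block with 2 internal orders).
So 40320 − 10080 = 30240 arrangements keep them apart.

30240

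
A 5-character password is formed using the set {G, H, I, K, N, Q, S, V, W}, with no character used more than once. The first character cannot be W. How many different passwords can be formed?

13440

The first character has 9−1 = 8 choices (anything except W).
The remaining 4 characters are filled from the other 8 symbols without repetition: 8 × 7 × 6 × 5 = 1680.
Total: 8 × 1680 = 13440.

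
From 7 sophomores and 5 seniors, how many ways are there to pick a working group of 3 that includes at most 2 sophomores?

185

Split by how many sophomores are chosen (0 through 2).
Sum: C(7,0)·C(5,3) + C(7,1)·C(5,2) + C(7,2)·C(5,1) = 10 + 70 + 105 = 185.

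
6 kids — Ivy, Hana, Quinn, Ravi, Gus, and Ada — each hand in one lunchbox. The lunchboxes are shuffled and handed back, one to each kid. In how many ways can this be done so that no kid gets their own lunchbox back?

This is the derangement count D_6: permutations of 6 items with no fixed point.
By inclusion–exclusion this is Σ_{j=0}^{6} (−1)^j C(6,j)·(6−j)!.
Computing: 720 − 720 + 360 − 120 + 30 − 6 + 1 = 265.

265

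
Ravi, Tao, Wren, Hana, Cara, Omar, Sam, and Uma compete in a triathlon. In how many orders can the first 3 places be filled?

There are 8 choices for 1st place, 7 for 2nd, and 6 for 3rd.
That gives 8 × 7 × 6 = 336.

336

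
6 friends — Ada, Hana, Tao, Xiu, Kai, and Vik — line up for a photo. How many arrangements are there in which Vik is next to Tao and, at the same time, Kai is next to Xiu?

Treat {Vik,Tao} as one block (2 orders) and {Kai,Xiu} as another (2 orders).
That leaves 4 units to arrange: 2 × 2 × 4! = 4 × 24 = 96.

96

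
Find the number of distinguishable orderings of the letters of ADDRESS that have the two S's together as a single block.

360

Treat the 2 copies of S as a single block. The multiset to arrange is then {SS, A, D, D, E, R}, 6 items in all.
That gives (6)!/(2!) = 360 arrangements.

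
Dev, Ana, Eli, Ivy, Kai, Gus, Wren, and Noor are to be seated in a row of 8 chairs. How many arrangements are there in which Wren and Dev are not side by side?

30240

There are 8! = 40320 arrangements in all. If Wren and Dev are adjacent, merging them into one block gives 2·(7)! = 10080 arrangements.
So 40320 − 10080 = 30240 arrangements keep them apart.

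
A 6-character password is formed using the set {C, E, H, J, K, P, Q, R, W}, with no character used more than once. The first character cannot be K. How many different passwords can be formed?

The first character has 9−1 = 8 choices (anything except K).
The remaining 5 characters are filled from the other 8 symbols without repetition: 8 × 7 × 6 × 5 × 4 = 6720.
Total: 8 × 6720 = 53760.

53760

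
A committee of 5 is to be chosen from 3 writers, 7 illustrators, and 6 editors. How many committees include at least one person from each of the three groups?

With no constraint there are C(16,5) = 4368 possible selections.
Subtract selections that omit an entire group: no writers → C(13,5) = 1287; no illustrators → C(9,5) = 126; no editors → C(10,5) = 252.
Add back selections omitting two groups (i.e. drawn from a single group): C(3,5) + C(7,5) + C(6,5) = 27.
By inclusion–exclusion: 4368 − 1665 + 27 = 2730.

2730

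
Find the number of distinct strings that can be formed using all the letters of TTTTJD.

30

Letter multiplicities in TTTTJD: D×1, J×1, T×4.
So there are 6! / (4!) = 30 distinguishable arrangements.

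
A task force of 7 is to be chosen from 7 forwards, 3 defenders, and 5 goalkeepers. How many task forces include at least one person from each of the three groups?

5516

With no constraint there are C(15,7) = 6435 possible selections.
Subtract selections that omit an entire group: no forwards → C(8,7) = 8; no defenders → C(12,7) = 792; no goalkeepers → C(10,7) = 120.
Add back selections omitting two groups (i.e. drawn from a single group): C(7,7) + C(3,7) + C(5,7) = 1.
By inclusion–exclusion: 6435 − 920 + 1 = 5516.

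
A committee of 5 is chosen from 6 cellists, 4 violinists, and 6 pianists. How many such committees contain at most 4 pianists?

Split by how many pianists are chosen (0 through 4).
Sum: C(6,0)·C(10,5) + C(6,1)·C(10,4) + C(6,2)·C(10,3) + C(6,3)·C(10,2) + C(6,4)·C(10,1) = 252 + 1260 + 1800 + 900 + 150 = 4362.

4362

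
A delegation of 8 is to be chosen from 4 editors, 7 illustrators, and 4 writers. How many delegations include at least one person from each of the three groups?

Total 8-person selections from all 15: C(15,8) = 6435.
Selections missing a whole group: no editors → C(11,8) = 165; no illustrators → C(8,8) = 1; no writers → C(11,8) = 165.
Add back selections omitting two groups (i.e. drawn from a single group): C(4,8) + C(7,8) + C(4,8) = 0.
By inclusion–exclusion: 6435 − 331 + 0 = 6104.

6104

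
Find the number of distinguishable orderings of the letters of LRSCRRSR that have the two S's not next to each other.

630

There are 8!/(4!·2!) = 840 arrangements of LRSCRRSR in total.
If the two S's are adjacent, glue them into one block, leaving 7 items to arrange: (7)!/(4!) = 210 ways.
Hence 840 − 210 = 630.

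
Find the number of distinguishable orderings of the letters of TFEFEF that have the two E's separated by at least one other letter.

40

Total arrangements of TFEFEF: 6!/(3!·2!) = 60.
Arrangements with the E's together: treat EE as one letter, giving (5)!/(3!) = 20.
Hence 60 − 20 = 40.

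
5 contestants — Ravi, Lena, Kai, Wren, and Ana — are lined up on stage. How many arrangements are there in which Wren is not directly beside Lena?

72

Of the 5! = 120 arrangements, those with Wren and Lena adjacent number 2 × 4! = 48 (treat the pair as a block with 2 internal orders).
So 120 − 48 = 72 arrangements keep them apart.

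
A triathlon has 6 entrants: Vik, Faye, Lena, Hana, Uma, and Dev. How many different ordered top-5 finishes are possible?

720

There are 6 choices for 1st place, 5 for 2nd, and so on down to 2 for position 5.
That gives 6 × 5 × 4 × 3 × 2 = 720.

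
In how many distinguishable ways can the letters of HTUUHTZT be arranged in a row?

Letter multiplicities in HTUUHTZT: H×2, T×3, U×2, Z×1.
Dividing 8! = 40320 by 3!·2!·2! = 24 for the repeated letters gives 1680.

1680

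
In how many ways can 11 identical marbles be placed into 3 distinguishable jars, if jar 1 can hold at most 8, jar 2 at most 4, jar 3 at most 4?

19

By stars and bars, unrestricted non-negative solutions to x_1+…+x_3 = 11 number C(11+2,2) = 78.
Subtract solutions that violate a single cap (substitute x_i' = x_i − (cap_i+1)): x_1 ≥ 9 gives C(4,2) = 6; x_2 ≥ 5 gives C(8,2) = 28; x_3 ≥ 5 gives C(8,2) = 28. Together 62.
Add back pairs where two caps are both exceeded: 0 + 0 + 3 = 3.
By inclusion–exclusion the count is 78 − 62 + 3 = 19.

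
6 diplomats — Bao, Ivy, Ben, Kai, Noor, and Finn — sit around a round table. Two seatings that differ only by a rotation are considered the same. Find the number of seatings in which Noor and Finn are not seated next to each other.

All circular seatings of 6 people number (5)! = 120.
Those with Noor next to Finn: fuse the pair into one unit and seat 5 units around a circle — 2·(4)! = 48.
Subtracting, 120 − 48 = 72.

72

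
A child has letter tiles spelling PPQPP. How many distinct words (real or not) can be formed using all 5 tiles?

5

Letter multiplicities in PPQPP: P×4, Q×1.
Dividing 5! = 120 by 4! = 24 for the repeated letters gives 5.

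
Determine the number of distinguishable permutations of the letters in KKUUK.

Letter multiplicities in KKUUK: K×3, U×2.
Dividing 5! = 120 by 3!·2! = 12 for the repeated letters gives 10.

10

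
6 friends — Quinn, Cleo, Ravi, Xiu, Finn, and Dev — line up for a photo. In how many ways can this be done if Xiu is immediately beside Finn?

Treat {Xiu, Finn} as a single unit. There are 5 units to order, and the pair itself can be ordered 2 ways.
That gives 2 × 5! = 2 × 120 = 240.

240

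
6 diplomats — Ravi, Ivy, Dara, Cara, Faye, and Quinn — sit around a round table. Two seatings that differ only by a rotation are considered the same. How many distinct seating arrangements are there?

120

Seat Ravi anywhere (absorbing the rotational symmetry), then permute the other 5: (5)! = 120.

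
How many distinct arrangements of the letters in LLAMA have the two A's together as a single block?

12

Treat the 2 copies of A as a single block. The multiset to arrange is then {AA, L, L, M}, 4 items in all.
That gives (4)!/(2!) = 12 arrangements.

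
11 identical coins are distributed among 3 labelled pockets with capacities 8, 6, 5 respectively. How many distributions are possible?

36

Ignoring the caps, the number of non-negative solutions to x_1+…+x_3 = 11 is C(13,2) = 78.
Subtract solutions that violate a single cap (substitute x_i' = x_i − (cap_i+1)): x_1 ≥ 9 gives C(4,2) = 6; x_2 ≥ 7 gives C(6,2) = 15; x_3 ≥ 6 gives C(7,2) = 21. Together 42.
No two caps can be exceeded simultaneously, so the pair terms are all 0.
By inclusion–exclusion the count is 78 − 42 + 0 = 36.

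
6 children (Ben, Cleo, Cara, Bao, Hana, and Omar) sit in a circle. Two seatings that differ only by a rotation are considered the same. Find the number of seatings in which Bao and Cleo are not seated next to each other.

Without the restriction there are (5)! = 120 seatings.
Seatings with Bao beside Cleo: treat them as a block with 2 internal orders, giving 2 × (4)! = 48.
Subtracting, 120 − 48 = 72.

72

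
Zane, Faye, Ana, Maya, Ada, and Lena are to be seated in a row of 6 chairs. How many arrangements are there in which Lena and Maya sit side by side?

Place the 4 others and the Lena-Maya pair as 5 objects in a line; the pair has 2 internal arrangements.
So the count is 2·(5)! = 240.

240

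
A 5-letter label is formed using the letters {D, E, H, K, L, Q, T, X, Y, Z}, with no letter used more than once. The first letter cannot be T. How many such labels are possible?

The first letter has 10−1 = 9 choices (anything except T).
The remaining 4 letters are filled from the other 9 symbols without repetition: 9 × 8 × 7 × 6 = 3024.
Total: 9 × 3024 = 27216.

27216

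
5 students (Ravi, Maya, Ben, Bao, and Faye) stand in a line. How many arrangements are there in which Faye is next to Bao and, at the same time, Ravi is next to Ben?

Treat {Faye,Bao} as one block (2 orders) and {Ravi,Ben} as another (2 orders).
That leaves 3 units to arrange: 2 × 2 × 3! = 4 × 6 = 24.

24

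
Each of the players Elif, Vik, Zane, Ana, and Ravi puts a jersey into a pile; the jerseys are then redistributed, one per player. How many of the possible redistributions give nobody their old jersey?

44

This is the derangement count D_5: permutations of 5 items with no fixed point.
By inclusion–exclusion this is Σ_{j=0}^{5} (−1)^j C(5,j)·(5−j)!.
Computing: 120 − 120 + 60 − 20 + 5 − 1 = 44.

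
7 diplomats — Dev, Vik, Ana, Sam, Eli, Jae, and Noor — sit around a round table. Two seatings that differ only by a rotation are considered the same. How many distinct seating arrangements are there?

720

Around a circle, 7 distinct people have 7!/7 = (6)! = 720 rotationally distinct seatings.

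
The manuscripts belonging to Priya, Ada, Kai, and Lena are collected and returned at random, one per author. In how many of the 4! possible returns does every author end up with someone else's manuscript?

9

Let Aᵢ be the assignments in which author i gets their own manuscript. We want the size of the complement of A₁∪…∪A_4.
By inclusion–exclusion this is Σ_{j=0}^{4} (−1)^j C(4,j)·(4−j)!.
Computing: 24 − 24 + 12 − 4 + 1 = 9.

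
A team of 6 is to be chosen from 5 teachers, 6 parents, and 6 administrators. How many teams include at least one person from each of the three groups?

With no constraint there are C(17,6) = 12376 possible selections.
Subtract selections that omit an entire group: no teachers → C(12,6) = 924; no parents → C(11,6) = 462; no administrators → C(11,6) = 462.
Add back selections omitting two groups (i.e. drawn from a single group): C(5,6) + C(6,6) + C(6,6) = 2.
By inclusion–exclusion: 12376 − 1848 + 2 = 10530.

10530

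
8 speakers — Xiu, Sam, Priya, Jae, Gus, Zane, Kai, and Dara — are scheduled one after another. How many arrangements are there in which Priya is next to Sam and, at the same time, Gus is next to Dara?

Treat {Priya,Sam} as one block (2 orders) and {Gus,Dara} as another (2 orders).
That leaves 6 units to arrange: 2 × 2 × 6! = 4 × 720 = 2880.

2880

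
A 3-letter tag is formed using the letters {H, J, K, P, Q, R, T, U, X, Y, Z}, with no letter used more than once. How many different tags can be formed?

990

This is a permutation of 3 out of 11: P(11,3) = 11!/8!.
That product is 11 × 10 × 9 = 990.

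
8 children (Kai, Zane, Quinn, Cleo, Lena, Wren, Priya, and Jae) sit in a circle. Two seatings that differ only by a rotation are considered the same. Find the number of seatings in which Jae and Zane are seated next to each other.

1440

Glue Jae and Zane into a block (2 internal orders). Seating 7 units around a circle gives (6)! arrangements.
So 2 × (6)! = 2 × 720 = 1440.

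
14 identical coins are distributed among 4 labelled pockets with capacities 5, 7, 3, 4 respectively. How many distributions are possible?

Ignoring the caps, the number of non-negative solutions to x_1+…+x_4 = 14 is C(17,3) = 680.
Subtract solutions that violate a single cap (substitute x_i' = x_i − (cap_i+1)): x_1 ≥ 6 gives C(11,3) = 165; x_2 ≥ 8 gives C(9,3) = 84; x_3 ≥ 4 gives C(13,3) = 286; x_4 ≥ 5 gives C(12,3) = 220. Together 755.
Add back pairs where two caps are both exceeded: 1 + 35 + 20 + 10 + 4 + 56 = 126.
By inclusion–exclusion the count is 680 − 755 + 126 = 51.

51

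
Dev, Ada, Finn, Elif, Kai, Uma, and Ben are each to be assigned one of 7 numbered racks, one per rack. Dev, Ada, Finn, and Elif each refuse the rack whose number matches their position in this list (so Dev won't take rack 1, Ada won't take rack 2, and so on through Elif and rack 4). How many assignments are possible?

Let Aᵢ (for 1 ≤ i ≤ 4) be the placements that put person i in their forbidden rack. Any j of these fix j positions, leaving (7−j)! ways to fill the rest, and there are C(4,j) ways to pick which j.
By inclusion–exclusion, the number of valid placements is Σ_{j=0}^{4} (−1)^j C(4,j)·(7−j)!.
Computing: 5040 − 2880 + 720 − 96 + 6 = 2790.

2790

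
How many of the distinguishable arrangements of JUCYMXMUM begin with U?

6720

With the first slot taken by U, it remains to arrange the other 8 letters (JCYMXMUM).
Those 8 letters have M appearing 3 times, giving (8)!/(3!) = 6720.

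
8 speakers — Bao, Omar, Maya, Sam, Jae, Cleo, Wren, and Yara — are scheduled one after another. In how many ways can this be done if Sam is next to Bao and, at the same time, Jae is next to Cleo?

Treat {Sam,Bao} as one block (2 orders) and {Jae,Cleo} as another (2 orders).
That leaves 6 units to arrange: 2 × 2 × 6! = 4 × 720 = 2880.

2880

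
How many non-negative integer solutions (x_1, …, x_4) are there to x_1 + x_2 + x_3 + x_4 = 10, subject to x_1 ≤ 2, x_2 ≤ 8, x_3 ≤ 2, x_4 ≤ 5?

By stars and bars, unrestricted non-negative solutions to x_1+…+x_4 = 10 number C(10+3,3) = 286.
Subtract solutions that violate a single cap (substitute x_i' = x_i − (cap_i+1)): x_1 ≥ 3 gives C(10,3) = 120; x_2 ≥ 9 gives C(4,3) = 4; x_3 ≥ 3 gives C(10,3) = 120; x_4 ≥ 6 gives C(7,3) = 35. Together 279.
Add back pairs where two caps are both exceeded: 0 + 35 + 4 + 0 + 0 + 4 = 43.
By inclusion–exclusion the count is 286 − 279 + 43 = 50.

50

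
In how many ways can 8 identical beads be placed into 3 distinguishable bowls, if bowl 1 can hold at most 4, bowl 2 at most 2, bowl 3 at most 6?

By stars and bars, unrestricted non-negative solutions to x_1+…+x_3 = 8 number C(8+2,2) = 45.
Subtract solutions that violate a single cap (substitute x_i' = x_i − (cap_i+1)): x_1 ≥ 5 gives C(5,2) = 10; x_2 ≥ 3 gives C(7,2) = 21; x_3 ≥ 7 gives C(3,2) = 3. Together 34.
Add back pairs where two caps are both exceeded: 1 + 0 + 0 = 1.
By inclusion–exclusion the count is 45 − 34 + 1 = 12.

12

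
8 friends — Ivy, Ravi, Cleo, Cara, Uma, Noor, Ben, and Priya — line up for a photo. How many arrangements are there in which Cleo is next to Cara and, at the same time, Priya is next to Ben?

Treat {Cleo,Cara} as one block (2 orders) and {Priya,Ben} as another (2 orders).
That leaves 6 units to arrange: 2 × 2 × 6! = 4 × 720 = 2880.

2880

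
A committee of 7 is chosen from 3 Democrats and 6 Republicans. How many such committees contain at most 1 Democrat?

Split by how many Democrats are chosen (0 through 1).
Sum: C(3,0)·C(6,7) + C(3,1)·C(6,6) = 0 + 3 = 3.

3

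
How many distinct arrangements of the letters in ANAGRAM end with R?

Fix R in the last position and arrange the remaining 6 letters.
Those 6 letters have A appearing 3 times, giving (6)!/(3!) = 120.

120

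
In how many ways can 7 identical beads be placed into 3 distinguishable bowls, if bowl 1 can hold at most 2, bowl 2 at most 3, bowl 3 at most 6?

11

Ignoring the caps, the number of non-negative solutions to x_1+…+x_3 = 7 is C(9,2) = 36.
Subtract solutions that violate a single cap (substitute x_i' = x_i − (cap_i+1)): x_1 ≥ 3 gives C(6,2) = 15; x_2 ≥ 4 gives C(5,2) = 10; x_3 ≥ 7 gives C(2,2) = 1. Together 26.
Add back pairs where two caps are both exceeded: 1 + 0 + 0 = 1.
By inclusion–exclusion the count is 36 − 26 + 1 = 11.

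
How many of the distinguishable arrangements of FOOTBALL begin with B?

Fix B in the first position and arrange the remaining 7 letters.
Those 7 letters have L appearing twice and O appearing twice, giving (7)!/(2!·2!) = 1260.

1260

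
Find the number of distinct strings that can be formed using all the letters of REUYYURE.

2520

REUYYURE has 8 letters with E appearing twice, R appearing twice, U appearing twice, and Y appearing twice.
Dividing 8! = 40320 by 2!·2!·2!·2! = 16 for the repeated letters gives 2520.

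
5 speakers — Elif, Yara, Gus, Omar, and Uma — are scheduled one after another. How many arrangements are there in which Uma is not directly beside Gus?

72

There are 5! = 120 arrangements in all. If Uma and Gus are adjacent, merging them into one block gives 2·(4)! = 48 arrangements.
Complementary counting: 120 − 48 = 72.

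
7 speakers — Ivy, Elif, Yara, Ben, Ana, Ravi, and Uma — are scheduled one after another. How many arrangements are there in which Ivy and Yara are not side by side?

There are 7! = 5040 arrangements in all. If Ivy and Yara are adjacent, merging them into one block gives 2·(6)! = 1440 arrangements.
Complementary counting: 5040 − 1440 = 3600.

3600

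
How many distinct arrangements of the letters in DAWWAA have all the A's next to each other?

12

Treat the 3 copies of A as a single block. The multiset to arrange is then {AAA, D, W, W}, 4 items in all.
That gives (4)!/(2!) = 12 arrangements.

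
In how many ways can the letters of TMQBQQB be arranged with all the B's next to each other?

120

Treat the 2 copies of B as a single block. The multiset to arrange is then {BB, M, Q, Q, Q, T}, 6 items in all.
That gives (6)!/(3!) = 120 arrangements.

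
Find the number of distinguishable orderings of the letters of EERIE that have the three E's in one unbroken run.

6

Treat the 3 copies of E as a single block. The multiset to arrange is then {EEE, I, R}, 3 items in all.
All 3 items are distinct, so there are (3)! = 6 arrangements.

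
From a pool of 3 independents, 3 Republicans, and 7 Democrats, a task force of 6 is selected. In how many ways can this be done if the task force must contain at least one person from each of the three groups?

With no constraint there are C(13,6) = 1716 possible selections.
Subtract selections that omit an entire group: no independents → C(10,6) = 210; no Republicans → C(10,6) = 210; no Democrats → C(6,6) = 1.
Add back selections omitting two groups (i.e. drawn from a single group): C(3,6) + C(3,6) + C(7,6) = 7.
By inclusion–exclusion: 1716 − 421 + 7 = 1302.

1302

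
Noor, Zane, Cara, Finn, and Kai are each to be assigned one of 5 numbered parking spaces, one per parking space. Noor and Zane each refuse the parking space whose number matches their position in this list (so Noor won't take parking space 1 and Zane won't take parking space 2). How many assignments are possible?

Let Aᵢ (for i ∈ {1, 2}) be the placements that put person i in their forbidden parking space. Any j of these fix j positions, leaving (5−j)! ways to fill the rest, and there are C(2,j) ways to pick which j.
By inclusion–exclusion, the number of valid placements is Σ_{j=0}^{2} (−1)^j C(2,j)·(5−j)!.
Computing: 120 − 48 + 6 = 78.

78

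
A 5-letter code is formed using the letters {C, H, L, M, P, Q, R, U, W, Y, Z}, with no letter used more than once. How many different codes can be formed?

This is a permutation of 5 out of 11: P(11,5) = 11!/6!.
11 × 10 × 9 × 8 × 7 = 55440.

55440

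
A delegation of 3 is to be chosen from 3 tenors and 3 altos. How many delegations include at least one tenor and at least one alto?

Total 3-person selections from all 6: C(6,3) = 20.
Subtract selections that omit an entire group: no tenors → C(3,3) = 1; no altos → C(3,3) = 1.
Both groups omitted at once is impossible, so 20 − 2 = 18.

18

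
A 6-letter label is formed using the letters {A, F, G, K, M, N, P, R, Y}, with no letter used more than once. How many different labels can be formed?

60480

Choose and order 6 of the 9 symbols: the first letter has 9 options, the next 8, and so on down to 4.
That product is 9 × 8 × 7 × 6 × 5 × 4 = 60480.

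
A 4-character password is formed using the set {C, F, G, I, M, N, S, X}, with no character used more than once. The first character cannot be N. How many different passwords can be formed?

1470

The first character has 8−1 = 7 choices (anything except N).
The remaining 3 characters are filled from the other 7 symbols without repetition: 7 × 6 × 5 = 210.
Total: 7 × 210 = 1470.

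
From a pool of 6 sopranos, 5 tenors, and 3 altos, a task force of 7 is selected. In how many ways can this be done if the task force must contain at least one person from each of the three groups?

3058

Total 7-person selections from all 14: C(14,7) = 3432.
Selections missing a whole group: no sopranos → C(8,7) = 8; no tenors → C(9,7) = 36; no altos → C(11,7) = 330.
Add back selections omitting two groups (i.e. drawn from a single group): C(6,7) + C(5,7) + C(3,7) = 0.
By inclusion–exclusion: 3432 − 374 + 0 = 3058.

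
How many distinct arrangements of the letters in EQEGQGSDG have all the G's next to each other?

Treat the 3 copies of G as a single block. The multiset to arrange is then {GGG, D, E, E, Q, Q, S}, 7 items in all.
That gives (7)!/(2!·2!) = 1260 arrangements.

1260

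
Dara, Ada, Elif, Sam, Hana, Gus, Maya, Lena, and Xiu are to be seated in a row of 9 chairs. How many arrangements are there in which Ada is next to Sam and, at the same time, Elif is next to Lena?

Treat {Ada,Sam} as one block (2 orders) and {Elif,Lena} as another (2 orders).
That leaves 7 units to arrange: 2 × 2 × 7! = 4 × 5040 = 20160.

20160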